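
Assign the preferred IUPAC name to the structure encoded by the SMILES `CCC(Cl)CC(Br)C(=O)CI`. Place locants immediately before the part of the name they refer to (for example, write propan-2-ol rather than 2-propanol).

Counting along the main chain through the carbonyl gives 7 carbons: the parent is heptane.
The principal characteristic group is a ketone (C=O on an internal carbon), named with the suffix -one.
Number the chain so that numbering from this end puts the carbonyl group at C-2 rather than C-6.
That gives the carbonyl at C-2; a bromo group at C-3; a chloro group at C-5; an iodo group at C-1.
The substituents are ordered alphabetically, ignoring any di-/tri- multipliers.
Assembling the pieces gives 3-bromo-5-chloro-1-iodoheptan-2-one.

3-bromo-5-chloro-1-iodoheptan-2-one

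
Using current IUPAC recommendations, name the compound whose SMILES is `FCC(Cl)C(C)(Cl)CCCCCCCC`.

2,3-dichloro-1-fluoro-3-methylundecane

The longest carbon chain is 11 atoms: the parent is undecane.
Choose the numbering such that the substituent locant set {1,2,3,3} is lower than {9,9,10,11} at the first point of difference.
That gives chloro groups at C-2 and C-3; a fluoro group at C-1; a methyl group at C-3.
Substituent prefixes are cited in alphabetical order (multiplying prefixes like di-/tri- are ignored for ordering).
Putting it together: 2,3-dichloro-1-fluoro-3-methylundecane.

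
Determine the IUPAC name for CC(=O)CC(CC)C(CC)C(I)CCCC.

4,5-diethyl-6-iododecan-2-one

Counting along the main chain through the carbonyl gives 10 carbons: the parent is decane.
The highest-priority functional group is a ketone (C=O on an internal carbon), so the name ends in -one.
Choose the numbering such that numbering from this end puts the carbonyl group at C-2 rather than C-9.
This places the carbonyl at C-2; ethyl groups at C-4 and C-5; an iodo group at C-6.
The substituents are ordered alphabetically, ignoring any di-/tri- multipliers.
Assembling the pieces gives 4,5-diethyl-6-iododecan-2-one.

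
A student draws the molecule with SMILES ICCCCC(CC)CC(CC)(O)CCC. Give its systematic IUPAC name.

4,6-diethyl-10-iododecan-4-ol

Counting along the main chain through the –OH group gives 10 carbons: the parent is decane.
The principal characteristic group is an alcohol (–OH), named with the suffix -ol.
Number the chain so that numbering from this end puts the hydroxyl group at C-4 rather than C-7.
That gives the hydroxyl at C-4; ethyl groups at C-4 and C-6; an iodo group at C-10.
The substituents are ordered alphabetically, ignoring any di-/tri- multipliers.
Assembling the pieces gives 4,6-diethyl-10-iododecan-4-ol.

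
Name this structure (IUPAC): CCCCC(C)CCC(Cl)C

2-chloro-5-methylnonane

The parent chain contains 9 carbons (nonane).
The numbering direction is chosen so that the substituent locant set {2,5} is lower than {5,8} at the first point of difference.
That gives a chloro group at C-2; a methyl group at C-5.
Substituent prefixes are cited in alphabetical order (multiplying prefixes like di-/tri- are ignored for ordering).
The name is 2-chloro-5-methylnonane.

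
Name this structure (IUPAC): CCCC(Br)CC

3-bromohexane

The longest continuous carbon chain has 6 atoms, so the parent hydride is hexane.
Number the chain so that the substituent locant set {3} is lower than {4} at the first point of difference.
With this numbering: a bromo group at C-3.
Assembling the pieces gives 3-bromohexane.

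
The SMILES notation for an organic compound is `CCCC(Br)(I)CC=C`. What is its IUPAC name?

Counting along the main chain through the multiple bond gives 7 carbons: the parent is heptane.
There is one C=C double bond, indicated by the ending -ene.
Number the chain so that numbering from this end puts the double bond at C-1 rather than C-6.
This places the double bond between C-1 and C-2; a bromo group at C-4; an iodo group at C-4.
Substituent prefixes are cited in alphabetical order (multiplying prefixes like di-/tri- are ignored for ordering).
Assembling the pieces gives 4-bromo-4-iodohept-1-ene.

4-bromo-4-iodohept-1-ene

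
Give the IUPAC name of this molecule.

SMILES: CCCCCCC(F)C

2-fluorooctane

The longest carbon chain is 8 atoms: the parent is octane.
Choose the numbering such that the substituent locant set {2} is lower than {7} at the first point of difference.
That gives a fluoro group at C-2.
Putting it together: 2-fluorooctane.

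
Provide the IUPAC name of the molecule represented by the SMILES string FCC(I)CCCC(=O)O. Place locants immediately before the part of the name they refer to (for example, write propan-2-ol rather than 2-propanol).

6-fluoro-5-iodohexanoic acid

The longest carbon chain that includes the –COOH group has 6 carbons, so the parent hydride is hexane.
A carboxylic acid (terminal –COOH) is the principal characteristic group, giving the suffix -oic acid.
Number the chain so that the carboxylic acid carbon is C-1 by definition.
That gives a fluoro group at C-6; an iodo group at C-5.
Substituent prefixes are cited in alphabetical order (multiplying prefixes like di-/tri- are ignored for ordering).
Assembling the pieces gives 6-fluoro-5-iodohexanoic acid.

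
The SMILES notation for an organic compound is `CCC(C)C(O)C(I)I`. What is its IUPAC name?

Counting along the main chain through the –OH group gives 5 carbons: the parent is pentane.
The principal characteristic group is an alcohol (–OH), named with the suffix -ol.
Choose the numbering such that numbering from this end puts the hydroxyl group at C-2 rather than C-4.
With this numbering: the hydroxyl at C-2; two iodo groups at C-1; a methyl group at C-3.
Prefixes are listed alphabetically: iodo, methyl.
Putting it together: 1,1-diiodo-3-methylpentan-2-ol.

1,1-diiodo-3-methylpentan-2-ol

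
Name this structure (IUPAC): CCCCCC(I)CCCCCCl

The longest continuous carbon chain has 11 atoms, so the parent hydride is undecane.
Choose the numbering such that the substituent locant set {1,6} is lower than {6,11} at the first point of difference.
With this numbering: a chloro group at C-1; an iodo group at C-6.
Substituent prefixes are cited in alphabetical order (multiplying prefixes like di-/tri- are ignored for ordering).
Assembling the pieces gives 1-chloro-6-iodoundecane.

1-chloro-6-iodoundecane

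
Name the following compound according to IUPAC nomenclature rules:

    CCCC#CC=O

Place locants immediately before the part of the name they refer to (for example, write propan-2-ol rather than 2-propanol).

Counting along the main chain through the –CHO group and the multiple bond gives 6 carbons: the parent is hexane.
The principal characteristic group is an aldehyde (terminal –CHO), named with the suffix -al.
A C≡C triple bond in the chain gives the infix -yne-.
Number the chain so that the aldehyde carbon is C-1 by definition.
That gives the triple bond between C-2 and C-3.
Putting it together: hex-2-ynal.

hex-2-ynal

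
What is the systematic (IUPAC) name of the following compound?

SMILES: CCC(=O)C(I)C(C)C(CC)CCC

The longest chain bearing the carbonyl is 9 carbons long (nonane).
A ketone (C=O on an internal carbon) is the principal characteristic group, giving the suffix -one.
Choose the numbering such that numbering from this end puts the carbonyl group at C-3 rather than C-7.
With this numbering: the carbonyl at C-3; an ethyl group at C-6; an iodo group at C-4; a methyl group at C-5.
The substituents are ordered alphabetically, ignoring any di-/tri- multipliers.
Putting it together: 6-ethyl-4-iodo-5-methylnonan-3-one.

6-ethyl-4-iodo-5-methylnonan-3-one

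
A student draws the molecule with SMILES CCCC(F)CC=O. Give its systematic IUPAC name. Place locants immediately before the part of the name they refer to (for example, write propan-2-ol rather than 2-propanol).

3-fluorohexanal

Counting along the main chain through the –CHO group gives 6 carbons: the parent is hexane.
The highest-priority functional group is an aldehyde (terminal –CHO), so the name ends in -al.
The numbering direction is chosen so that the aldehyde carbon is C-1 by definition.
This places a fluoro group at C-3.
Assembling the pieces gives 3-fluorohexanal.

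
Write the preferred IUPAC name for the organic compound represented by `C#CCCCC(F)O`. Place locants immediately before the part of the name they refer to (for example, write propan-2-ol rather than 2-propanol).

The longest carbon chain that includes the –OH group and the multiple bond has 6 carbons, so the parent hydride is hexane.
The highest-priority functional group is an alcohol (–OH), so the name ends in -ol.
A C≡C triple bond in the chain gives the infix -yne-.
The numbering direction is chosen so that numbering from this end puts the hydroxyl group at C-1 rather than C-6.
With this numbering: the hydroxyl at C-1; the triple bond between C-5 and C-6; a fluoro group at C-1.
The name is 1-fluorohex-5-yn-1-ol.

1-fluorohex-5-yn-1-ol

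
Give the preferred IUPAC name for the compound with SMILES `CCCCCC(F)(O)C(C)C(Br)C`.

Counting along the main chain through the –OH group gives 9 carbons: the parent is nonane.
The principal characteristic group is an alcohol (–OH), named with the suffix -ol.
Number the chain so that numbering from this end puts the hydroxyl group at C-4 rather than C-6.
With this numbering: the hydroxyl at C-4; a bromo group at C-2; a fluoro group at C-4; a methyl group at C-3.
The substituents are ordered alphabetically, ignoring any di-/tri- multipliers.
Putting it together: 2-bromo-4-fluoro-3-methylnonan-4-ol.

2-bromo-4-fluoro-3-methylnonan-4-ol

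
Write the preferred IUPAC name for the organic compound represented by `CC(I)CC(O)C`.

4-iodopentan-2-ol

Counting along the main chain through the –OH group gives 5 carbons: the parent is pentane.
An alcohol (–OH) is the principal characteristic group, giving the suffix -ol.
The numbering direction is chosen so that numbering from this end puts the hydroxyl group at C-2 rather than C-4.
This places the hydroxyl at C-2; an iodo group at C-4.
The name is 4-iodopentan-2-ol.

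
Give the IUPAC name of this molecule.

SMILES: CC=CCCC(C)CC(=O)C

The longest carbon chain that includes the carbonyl and the multiple bond has 9 carbons, so the parent hydride is nonane.
The highest-priority functional group is a ketone (C=O on an internal carbon), so the name ends in -one.
The chain contains a C=C double bond, so the unsaturation ending is -ene.
Choose the numbering such that numbering from this end puts the carbonyl group at C-2 rather than C-8.
That gives the carbonyl at C-2; the double bond between C-7 and C-8; a methyl group at C-4.
Assembling the pieces gives 4-methylnon-7-en-2-one.

4-methylnon-7-en-2-one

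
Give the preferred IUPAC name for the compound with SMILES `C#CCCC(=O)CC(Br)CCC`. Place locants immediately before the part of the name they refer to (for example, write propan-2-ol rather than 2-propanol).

Counting along the main chain through the carbonyl and the multiple bond gives 10 carbons: the parent is decane.
The highest-priority functional group is a ketone (C=O on an internal carbon), so the name ends in -one.
A C≡C triple bond in the chain gives the infix -yne-.
Choose the numbering such that numbering from this end puts the carbonyl group at C-5 rather than C-6.
This places the carbonyl at C-5; the triple bond between C-1 and C-2; a bromo group at C-7.
Putting it together: 7-bromodec-1-yn-5-one.

7-bromodec-1-yn-5-one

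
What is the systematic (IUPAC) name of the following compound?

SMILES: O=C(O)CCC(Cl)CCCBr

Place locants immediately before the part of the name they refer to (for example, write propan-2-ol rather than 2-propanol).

7-bromo-4-chloroheptanoic acid

The longest carbon chain that includes the –COOH group has 7 carbons, so the parent hydride is heptane.
A carboxylic acid (terminal –COOH) is the principal characteristic group, giving the suffix -oic acid.
Number the chain so that the carboxylic acid carbon is C-1 by definition.
With this numbering: a bromo group at C-7; a chloro group at C-4.
The substituents are ordered alphabetically, ignoring any di-/tri- multipliers.
Putting it together: 7-bromo-4-chloroheptanoic acid.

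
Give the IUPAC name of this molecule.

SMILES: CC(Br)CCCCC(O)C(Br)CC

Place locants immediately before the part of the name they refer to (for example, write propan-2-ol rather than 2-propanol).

The longest carbon chain that includes the –OH group has 10 carbons, so the parent hydride is decane.
The highest-priority functional group is an alcohol (–OH), so the name ends in -ol.
The numbering direction is chosen so that numbering from this end puts the hydroxyl group at C-4 rather than C-7.
With this numbering: the hydroxyl at C-4; bromo groups at C-3 and C-9.
Putting it together: 3,9-dibromodecan-4-ol.

3,9-dibromodecan-4-ol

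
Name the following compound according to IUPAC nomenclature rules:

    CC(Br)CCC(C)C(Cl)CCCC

The longest continuous carbon chain has 10 atoms, so the parent hydride is decane.
Number the chain so that the substituent locant set {2,5,6} is lower than {5,6,9} at the first point of difference.
This places a bromo group at C-2; a chloro group at C-6; a methyl group at C-5.
Substituent prefixes are cited in alphabetical order (multiplying prefixes like di-/tri- are ignored for ordering).
The name is 2-bromo-6-chloro-5-methyldecane.

2-bromo-6-chloro-5-methyldecane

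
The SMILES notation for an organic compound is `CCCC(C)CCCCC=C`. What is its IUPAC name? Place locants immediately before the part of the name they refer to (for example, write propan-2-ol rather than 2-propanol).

7-methyldec-1-ene

The longest carbon chain that includes the multiple bond has 10 carbons, so the parent hydride is decane.
A C=C double bond in the chain gives the infix -ene-.
Choose the numbering such that numbering from this end puts the double bond at C-1 rather than C-9.
With this numbering: the double bond between C-1 and C-2; a methyl group at C-7.
Assembling the pieces gives 7-methyldec-1-ene.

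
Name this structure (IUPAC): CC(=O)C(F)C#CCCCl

7-chloro-3-fluorohept-4-yn-2-one

The longest chain bearing the carbonyl and the multiple bond is 7 carbons long (heptane).
The highest-priority functional group is a ketone (C=O on an internal carbon), so the name ends in -one.
A C≡C triple bond in the chain gives the infix -yne-.
Choose the numbering such that numbering from this end puts the carbonyl group at C-2 rather than C-6.
This places the carbonyl at C-2; the triple bond between C-4 and C-5; a chloro group at C-7; a fluoro group at C-3.
Prefixes are listed alphabetically: chloro, fluoro.
Putting it together: 7-chloro-3-fluorohept-4-yn-2-one.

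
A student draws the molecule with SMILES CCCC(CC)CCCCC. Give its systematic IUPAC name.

The longest carbon chain is 9 atoms: the parent is nonane.
Choose the numbering such that the substituent locant set {4} is lower than {6} at the first point of difference.
With this numbering: an ethyl group at C-4.
Assembling the pieces gives 4-ethylnonane.

4-ethylnonane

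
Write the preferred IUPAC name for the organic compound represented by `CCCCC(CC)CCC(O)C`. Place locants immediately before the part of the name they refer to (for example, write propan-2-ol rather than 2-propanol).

5-ethylnonan-2-ol

The longest carbon chain that includes the –OH group has 9 carbons, so the parent hydride is nonane.
An alcohol (–OH) is the principal characteristic group, giving the suffix -ol.
Number the chain so that numbering from this end puts the hydroxyl group at C-2 rather than C-8.
That gives the hydroxyl at C-2; an ethyl group at C-5.
The name is 5-ethylnonan-2-ol.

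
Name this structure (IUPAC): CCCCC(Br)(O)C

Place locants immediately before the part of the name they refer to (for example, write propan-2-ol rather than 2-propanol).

The longest carbon chain that includes the –OH group has 6 carbons, so the parent hydride is hexane.
An alcohol (–OH) is the principal characteristic group, giving the suffix -ol.
The numbering direction is chosen so that numbering from this end puts the hydroxyl group at C-2 rather than C-5.
With this numbering: the hydroxyl at C-2; a bromo group at C-2.
The name is 2-bromohexan-2-ol.

2-bromohexan-2-ol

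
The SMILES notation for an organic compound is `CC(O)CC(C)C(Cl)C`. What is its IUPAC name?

Counting along the main chain through the –OH group gives 6 carbons: the parent is hexane.
An alcohol (–OH) is the principal characteristic group, giving the suffix -ol.
Number the chain so that numbering from this end puts the hydroxyl group at C-2 rather than C-5.
With this numbering: the hydroxyl at C-2; a chloro group at C-5; a methyl group at C-4.
Substituent prefixes are cited in alphabetical order (multiplying prefixes like di-/tri- are ignored for ordering).
Assembling the pieces gives 5-chloro-4-methylhexan-2-ol.

5-chloro-4-methylhexan-2-ol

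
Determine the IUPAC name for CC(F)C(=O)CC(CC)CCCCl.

Counting along the main chain through the carbonyl gives 8 carbons: the parent is octane.
A ketone (C=O on an internal carbon) is the principal characteristic group, giving the suffix -one.
Number the chain so that numbering from this end puts the carbonyl group at C-3 rather than C-6.
With this numbering: the carbonyl at C-3; a chloro group at C-8; an ethyl group at C-5; a fluoro group at C-2.
Prefixes are listed alphabetically: chloro, ethyl, fluoro.
Putting it together: 8-chloro-5-ethyl-2-fluorooctan-3-one.

8-chloro-5-ethyl-2-fluorooctan-3-one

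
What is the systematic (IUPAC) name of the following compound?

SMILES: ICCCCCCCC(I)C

1,8-diiodononane

The longest continuous carbon chain has 9 atoms, so the parent hydride is nonane.
Number the chain so that the substituent locant set {1,8} is lower than {2,9} at the first point of difference.
This places iodo groups at C-1 and C-8.
Putting it together: 1,8-diiodononane.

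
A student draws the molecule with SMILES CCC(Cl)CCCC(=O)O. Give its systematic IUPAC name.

5-chloroheptanoic acid

The longest carbon chain that includes the –COOH group has 7 carbons, so the parent hydride is heptane.
The highest-priority functional group is a carboxylic acid (terminal –COOH), so the name ends in -oic acid.
Number the chain so that the carboxylic acid carbon is C-1 by definition.
This places a chloro group at C-5.
Putting it together: 5-chloroheptanoic acid.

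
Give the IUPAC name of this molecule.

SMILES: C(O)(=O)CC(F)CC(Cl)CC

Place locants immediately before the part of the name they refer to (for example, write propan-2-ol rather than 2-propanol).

5-chloro-3-fluoroheptanoic acid

Counting along the main chain through the –COOH group gives 7 carbons: the parent is heptane.
The principal characteristic group is a carboxylic acid (terminal –COOH), named with the suffix -oic acid.
The numbering direction is chosen so that the carboxylic acid carbon is C-1 by definition.
With this numbering: a chloro group at C-5; a fluoro group at C-3.
The substituents are ordered alphabetically, ignoring any di-/tri- multipliers.
The name is 5-chloro-3-fluoroheptanoic acid.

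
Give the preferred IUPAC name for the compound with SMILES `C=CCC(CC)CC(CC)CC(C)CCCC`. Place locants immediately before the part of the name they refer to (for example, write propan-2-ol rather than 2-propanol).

The longest carbon chain that includes the multiple bond has 12 carbons, so the parent hydride is dodecane.
A C=C double bond in the chain gives the infix -ene-.
The numbering direction is chosen so that numbering from this end puts the double bond at C-1 rather than C-11.
That gives the double bond between C-1 and C-2; ethyl groups at C-4 and C-6; a methyl group at C-8.
The substituents are ordered alphabetically, ignoring any di-/tri- multipliers.
The name is 4,6-diethyl-8-methyldodec-1-ene.

4,6-diethyl-8-methyldodec-1-ene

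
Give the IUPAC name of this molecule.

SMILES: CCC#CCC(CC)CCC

6-ethylnon-3-yne

The longest carbon chain that includes the multiple bond has 9 carbons, so the parent hydride is nonane.
The chain contains a C≡C triple bond, so the unsaturation ending is -yne.
The numbering direction is chosen so that numbering from this end puts the triple bond at C-3 rather than C-6.
That gives the triple bond between C-3 and C-4; an ethyl group at C-6.
Putting it together: 6-ethylnon-3-yne.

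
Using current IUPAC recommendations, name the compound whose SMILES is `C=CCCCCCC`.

oct-1-ene

The longest carbon chain that includes the multiple bond has 8 carbons, so the parent hydride is octane.
A C=C double bond in the chain gives the infix -ene-.
Number the chain so that numbering from this end puts the double bond at C-1 rather than C-7.
This places the double bond between C-1 and C-2.
Assembling the pieces gives oct-1-ene.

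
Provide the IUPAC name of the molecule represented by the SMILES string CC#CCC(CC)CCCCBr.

9-bromo-5-ethylnon-2-yne

The longest chain bearing the multiple bond is 9 carbons long (nonane).
The chain contains a C≡C triple bond, so the unsaturation ending is -yne.
Choose the numbering such that numbering from this end puts the triple bond at C-2 rather than C-7.
With this numbering: the triple bond between C-2 and C-3; a bromo group at C-9; an ethyl group at C-5.
Substituent prefixes are cited in alphabetical order (multiplying prefixes like di-/tri- are ignored for ordering).
The name is 9-bromo-5-ethylnon-2-yne.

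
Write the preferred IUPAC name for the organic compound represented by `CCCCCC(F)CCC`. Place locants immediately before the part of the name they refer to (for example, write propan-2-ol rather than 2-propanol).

4-fluorononane

The longest carbon chain is 9 atoms: the parent is nonane.
Choose the numbering such that the substituent locant set {4} is lower than {6} at the first point of difference.
This places a fluoro group at C-4.
Putting it together: 4-fluorononane.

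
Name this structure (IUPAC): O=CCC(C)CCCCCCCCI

11-iodo-3-methylundecanal

The longest chain bearing the –CHO group is 11 carbons long (undecane).
An aldehyde (terminal –CHO) is the principal characteristic group, giving the suffix -al.
The numbering direction is chosen so that the aldehyde carbon is C-1 by definition.
That gives an iodo group at C-11; a methyl group at C-3.
The substituents are ordered alphabetically, ignoring any di-/tri- multipliers.
The name is 11-iodo-3-methylundecanal.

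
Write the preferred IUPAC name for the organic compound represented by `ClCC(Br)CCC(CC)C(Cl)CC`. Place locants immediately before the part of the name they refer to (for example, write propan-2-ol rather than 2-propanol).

2-bromo-1,6-dichloro-5-ethyloctane

The longest carbon chain is 8 atoms: the parent is octane.
The numbering direction is chosen so that the substituent locant set {1,2,5,6} is lower than {3,4,7,8} at the first point of difference.
That gives a bromo group at C-2; chloro groups at C-1 and C-6; an ethyl group at C-5.
Substituent prefixes are cited in alphabetical order (multiplying prefixes like di-/tri- are ignored for ordering).
Putting it together: 2-bromo-1,6-dichloro-5-ethyloctane.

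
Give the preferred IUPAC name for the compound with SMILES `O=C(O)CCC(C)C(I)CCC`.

5-iodo-4-methyloctanoic acid

The longest chain bearing the –COOH group is 8 carbons long (octane).
The highest-priority functional group is a carboxylic acid (terminal –COOH), so the name ends in -oic acid.
Choose the numbering such that the carboxylic acid carbon is C-1 by definition.
That gives an iodo group at C-5; a methyl group at C-4.
The substituents are ordered alphabetically, ignoring any di-/tri- multipliers.
Putting it together: 5-iodo-4-methyloctanoic acid.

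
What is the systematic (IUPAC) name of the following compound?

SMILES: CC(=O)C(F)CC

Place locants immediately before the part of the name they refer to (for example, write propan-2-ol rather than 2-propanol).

The longest chain bearing the carbonyl is 5 carbons long (pentane).
The principal characteristic group is a ketone (C=O on an internal carbon), named with the suffix -one.
Choose the numbering such that numbering from this end puts the carbonyl group at C-2 rather than C-4.
This places the carbonyl at C-2; a fluoro group at C-3.
Putting it together: 3-fluoropentan-2-one.

3-fluoropentan-2-one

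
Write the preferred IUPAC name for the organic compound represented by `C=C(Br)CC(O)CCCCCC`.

The longest chain bearing the –OH group and the multiple bond is 10 carbons long (decane).
The principal characteristic group is an alcohol (–OH), named with the suffix -ol.
There is one C=C double bond, indicated by the ending -ene.
The numbering direction is chosen so that numbering from this end puts the hydroxyl group at C-4 rather than C-7.
With this numbering: the hydroxyl at C-4; the double bond between C-1 and C-2; a bromo group at C-2.
Putting it together: 2-bromodec-1-en-4-ol.

2-bromodec-1-en-4-ol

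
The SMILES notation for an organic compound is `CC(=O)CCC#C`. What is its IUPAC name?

The longest carbon chain that includes the carbonyl and the multiple bond has 6 carbons, so the parent hydride is hexane.
The principal characteristic group is a ketone (C=O on an internal carbon), named with the suffix -one.
A C≡C triple bond in the chain gives the infix -yne-.
Choose the numbering such that numbering from this end puts the carbonyl group at C-2 rather than C-5.
With this numbering: the carbonyl at C-2; the triple bond between C-5 and C-6.
Putting it together: hex-5-yn-2-one.

hex-5-yn-2-one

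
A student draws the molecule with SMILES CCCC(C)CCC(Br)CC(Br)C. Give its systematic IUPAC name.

The longest carbon chain is 10 atoms: the parent is decane.
The numbering direction is chosen so that the substituent locant set {2,4,7} is lower than {4,7,9} at the first point of difference.
This places bromo groups at C-2 and C-4; a methyl group at C-7.
Substituent prefixes are cited in alphabetical order (multiplying prefixes like di-/tri- are ignored for ordering).
Assembling the pieces gives 2,4-dibromo-7-methyldecane.

2,4-dibromo-7-methyldecane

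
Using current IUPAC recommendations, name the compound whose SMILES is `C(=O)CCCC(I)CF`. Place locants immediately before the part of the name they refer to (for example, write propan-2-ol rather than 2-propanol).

The longest carbon chain that includes the –CHO group has 6 carbons, so the parent hydride is hexane.
An aldehyde (terminal –CHO) is the principal characteristic group, giving the suffix -al.
Number the chain so that the aldehyde carbon is C-1 by definition.
That gives a fluoro group at C-6; an iodo group at C-5.
Substituent prefixes are cited in alphabetical order (multiplying prefixes like di-/tri- are ignored for ordering).
The name is 6-fluoro-5-iodohexanal.

6-fluoro-5-iodohexanal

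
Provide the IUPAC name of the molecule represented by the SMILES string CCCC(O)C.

pentan-2-ol

Counting along the main chain through the –OH group gives 5 carbons: the parent is pentane.
An alcohol (–OH) is the principal characteristic group, giving the suffix -ol.
Number the chain so that numbering from this end puts the hydroxyl group at C-2 rather than C-4.
This places the hydroxyl at C-2.
Putting it together: pentan-2-ol.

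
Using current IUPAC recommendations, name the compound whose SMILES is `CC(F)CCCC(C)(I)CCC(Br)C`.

2-bromo-9-fluoro-5-iodo-5-methyldecane

The parent chain contains 10 carbons (decane).
Choose the numbering such that the substituent locant set {2,5,5,9} is lower than {2,6,6,9} at the first point of difference.
With this numbering: a bromo group at C-2; a fluoro group at C-9; an iodo group at C-5; a methyl group at C-5.
Substituent prefixes are cited in alphabetical order (multiplying prefixes like di-/tri- are ignored for ordering).
The name is 2-bromo-9-fluoro-5-iodo-5-methyldecane.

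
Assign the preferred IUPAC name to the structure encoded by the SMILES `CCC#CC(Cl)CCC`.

The longest carbon chain that includes the multiple bond has 8 carbons, so the parent hydride is octane.
A C≡C triple bond in the chain gives the infix -yne-.
The numbering direction is chosen so that numbering from this end puts the triple bond at C-3 rather than C-5.
This places the triple bond between C-3 and C-4; a chloro group at C-5.
Assembling the pieces gives 5-chlorooct-3-yne.

5-chlorooct-3-yne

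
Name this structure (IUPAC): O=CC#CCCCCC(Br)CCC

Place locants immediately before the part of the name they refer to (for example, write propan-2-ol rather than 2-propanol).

The longest chain bearing the –CHO group and the multiple bond is 11 carbons long (undecane).
The highest-priority functional group is an aldehyde (terminal –CHO), so the name ends in -al.
The chain contains a C≡C triple bond, so the unsaturation ending is -yne.
The numbering direction is chosen so that the aldehyde carbon is C-1 by definition.
This places the triple bond between C-2 and C-3; a bromo group at C-8.
Putting it together: 8-bromoundec-2-ynal.

8-bromoundec-2-ynal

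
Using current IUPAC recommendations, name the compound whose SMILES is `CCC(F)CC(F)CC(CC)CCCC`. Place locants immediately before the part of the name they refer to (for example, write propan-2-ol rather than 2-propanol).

7-ethyl-3,5-difluoroundecane

The parent chain contains 11 carbons (undecane).
The numbering direction is chosen so that the substituent locant set {3,5,7} is lower than {5,7,9} at the first point of difference.
That gives an ethyl group at C-7; fluoro groups at C-3 and C-5.
The substituents are ordered alphabetically, ignoring any di-/tri- multipliers.
Assembling the pieces gives 7-ethyl-3,5-difluoroundecane.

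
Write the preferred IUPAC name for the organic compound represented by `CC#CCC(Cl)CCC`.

The longest chain bearing the multiple bond is 8 carbons long (octane).
The chain contains a C≡C triple bond, so the unsaturation ending is -yne.
The numbering direction is chosen so that numbering from this end puts the triple bond at C-2 rather than C-6.
That gives the triple bond between C-2 and C-3; a chloro group at C-5.
Assembling the pieces gives 5-chlorooct-2-yne.

5-chlorooct-2-yne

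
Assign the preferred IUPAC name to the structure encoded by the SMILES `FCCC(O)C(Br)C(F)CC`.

The longest chain bearing the –OH group is 7 carbons long (heptane).
An alcohol (–OH) is the principal characteristic group, giving the suffix -ol.
Choose the numbering such that numbering from this end puts the hydroxyl group at C-3 rather than C-5.
This places the hydroxyl at C-3; a bromo group at C-4; fluoro groups at C-1 and C-5.
The substituents are ordered alphabetically, ignoring any di-/tri- multipliers.
Putting it together: 4-bromo-1,5-difluoroheptan-3-ol.

4-bromo-1,5-difluoroheptan-3-ol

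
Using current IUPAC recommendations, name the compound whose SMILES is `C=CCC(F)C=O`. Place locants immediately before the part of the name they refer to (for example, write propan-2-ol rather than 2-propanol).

2-fluoropent-4-enal

Counting along the main chain through the –CHO group and the multiple bond gives 5 carbons: the parent is pentane.
The highest-priority functional group is an aldehyde (terminal –CHO), so the name ends in -al.
The chain contains a C=C double bond, so the unsaturation ending is -ene.
Choose the numbering such that the aldehyde carbon is C-1 by definition.
This places the double bond between C-4 and C-5; a fluoro group at C-2.
The name is 2-fluoropent-4-enal.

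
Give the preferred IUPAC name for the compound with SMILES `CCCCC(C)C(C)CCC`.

4,5-dimethylnonane

The longest carbon chain is 9 atoms: the parent is nonane.
Number the chain so that the substituent locant set {4,5} is lower than {5,6} at the first point of difference.
This places methyl groups at C-4 and C-5.
Putting it together: 4,5-dimethylnonane.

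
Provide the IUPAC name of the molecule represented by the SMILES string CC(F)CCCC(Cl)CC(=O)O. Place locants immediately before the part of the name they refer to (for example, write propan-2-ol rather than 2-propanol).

3-chloro-7-fluorooctanoic acid

The longest carbon chain that includes the –COOH group has 8 carbons, so the parent hydride is octane.
The highest-priority functional group is a carboxylic acid (terminal –COOH), so the name ends in -oic acid.
Number the chain so that the carboxylic acid carbon is C-1 by definition.
That gives a chloro group at C-3; a fluoro group at C-7.
The substituents are ordered alphabetically, ignoring any di-/tri- multipliers.
The name is 3-chloro-7-fluorooctanoic acid.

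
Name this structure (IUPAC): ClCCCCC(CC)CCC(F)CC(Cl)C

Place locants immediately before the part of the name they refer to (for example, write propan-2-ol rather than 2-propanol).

The parent chain contains 11 carbons (undecane).
The numbering direction is chosen so that the substituent locant set {1,5,8,10} is lower than {2,4,7,11} at the first point of difference.
This places chloro groups at C-1 and C-10; an ethyl group at C-5; a fluoro group at C-8.
The substituents are ordered alphabetically, ignoring any di-/tri- multipliers.
Putting it together: 1,10-dichloro-5-ethyl-8-fluoroundecane.

1,10-dichloro-5-ethyl-8-fluoroundecane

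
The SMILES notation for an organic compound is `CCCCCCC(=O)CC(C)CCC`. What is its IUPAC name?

The longest chain bearing the carbonyl is 12 carbons long (dodecane).
A ketone (C=O on an internal carbon) is the principal characteristic group, giving the suffix -one.
Number the chain so that numbering from this end puts the carbonyl group at C-6 rather than C-7.
This places the carbonyl at C-6; a methyl group at C-4.
The name is 4-methyldodecan-6-one.

4-methyldodecan-6-one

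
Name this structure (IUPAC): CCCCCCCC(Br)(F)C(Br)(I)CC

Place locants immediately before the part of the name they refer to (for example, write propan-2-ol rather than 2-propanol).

3,4-dibromo-4-fluoro-3-iodoundecane

The longest continuous carbon chain has 11 atoms, so the parent hydride is undecane.
The numbering direction is chosen so that the substituent locant set {3,3,4,4} is lower than {8,8,9,9} at the first point of difference.
That gives bromo groups at C-3 and C-4; a fluoro group at C-4; an iodo group at C-3.
The substituents are ordered alphabetically, ignoring any di-/tri- multipliers.
The name is 3,4-dibromo-4-fluoro-3-iodoundecane.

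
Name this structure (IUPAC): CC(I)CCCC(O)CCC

8-iodononan-4-ol

The longest chain bearing the –OH group is 9 carbons long (nonane).
The principal characteristic group is an alcohol (–OH), named with the suffix -ol.
The numbering direction is chosen so that numbering from this end puts the hydroxyl group at C-4 rather than C-6.
With this numbering: the hydroxyl at C-4; an iodo group at C-8.
The name is 8-iodononan-4-ol.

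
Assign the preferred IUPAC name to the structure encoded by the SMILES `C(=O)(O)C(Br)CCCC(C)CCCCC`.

The longest carbon chain that includes the –COOH group has 11 carbons, so the parent hydride is undecane.
A carboxylic acid (terminal –COOH) is the principal characteristic group, giving the suffix -oic acid.
Number the chain so that the carboxylic acid carbon is C-1 by definition.
With this numbering: a bromo group at C-2; a methyl group at C-6.
The substituents are ordered alphabetically, ignoring any di-/tri- multipliers.
The name is 2-bromo-6-methylundecanoic acid.

2-bromo-6-methylundecanoic acid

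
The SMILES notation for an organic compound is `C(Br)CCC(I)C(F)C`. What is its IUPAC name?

The longest continuous carbon chain has 6 atoms, so the parent hydride is hexane.
The numbering direction is chosen so that the substituent locant set {1,4,5} is lower than {2,3,6} at the first point of difference.
This places a bromo group at C-1; a fluoro group at C-5; an iodo group at C-4.
Prefixes are listed alphabetically: bromo, fluoro, iodo.
Assembling the pieces gives 1-bromo-5-fluoro-4-iodohexane.

1-bromo-5-fluoro-4-iodohexane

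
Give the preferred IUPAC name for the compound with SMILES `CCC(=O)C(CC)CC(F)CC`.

4-ethyl-6-fluorooctan-3-one

Counting along the main chain through the carbonyl gives 8 carbons: the parent is octane.
The principal characteristic group is a ketone (C=O on an internal carbon), named with the suffix -one.
Choose the numbering such that numbering from this end puts the carbonyl group at C-3 rather than C-6.
With this numbering: the carbonyl at C-3; an ethyl group at C-4; a fluoro group at C-6.
Substituent prefixes are cited in alphabetical order (multiplying prefixes like di-/tri- are ignored for ordering).
The name is 4-ethyl-6-fluorooctan-3-one.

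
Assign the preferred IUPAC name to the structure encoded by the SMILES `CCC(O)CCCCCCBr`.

Counting along the main chain through the –OH group gives 9 carbons: the parent is nonane.
An alcohol (–OH) is the principal characteristic group, giving the suffix -ol.
Choose the numbering such that numbering from this end puts the hydroxyl group at C-3 rather than C-7.
That gives the hydroxyl at C-3; a bromo group at C-9.
The name is 9-bromononan-3-ol.

9-bromononan-3-ol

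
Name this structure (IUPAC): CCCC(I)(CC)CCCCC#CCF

8-ethyl-1-fluoro-8-iodoundec-2-yne

The longest carbon chain that includes the multiple bond has 11 carbons, so the parent hydride is undecane.
The chain contains a C≡C triple bond, so the unsaturation ending is -yne.
Choose the numbering such that numbering from this end puts the triple bond at C-2 rather than C-9.
That gives the triple bond between C-2 and C-3; an ethyl group at C-8; a fluoro group at C-1; an iodo group at C-8.
Prefixes are listed alphabetically: ethyl, fluoro, iodo.
The name is 8-ethyl-1-fluoro-8-iodoundec-2-yne.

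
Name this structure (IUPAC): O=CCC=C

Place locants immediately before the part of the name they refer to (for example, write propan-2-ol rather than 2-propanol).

Counting along the main chain through the –CHO group and the multiple bond gives 4 carbons: the parent is butane.
The principal characteristic group is an aldehyde (terminal –CHO), named with the suffix -al.
The chain contains a C=C double bond, so the unsaturation ending is -ene.
The numbering direction is chosen so that the aldehyde carbon is C-1 by definition.
That gives the double bond between C-3 and C-4.
Assembling the pieces gives but-3-enal.

but-3-enal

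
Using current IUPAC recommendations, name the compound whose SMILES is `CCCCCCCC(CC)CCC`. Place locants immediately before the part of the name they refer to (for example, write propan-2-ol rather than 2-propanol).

The longest carbon chain is 11 atoms: the parent is undecane.
Choose the numbering such that the substituent locant set {4} is lower than {8} at the first point of difference.
That gives an ethyl group at C-4.
Putting it together: 4-ethylundecane.

4-ethylundecane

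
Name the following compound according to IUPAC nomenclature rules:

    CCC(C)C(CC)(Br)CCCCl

4-bromo-1-chloro-4-ethyl-5-methylheptane

The parent chain contains 7 carbons (heptane).
Number the chain so that the substituent locant set {1,4,4,5} is lower than {3,4,4,7} at the first point of difference.
With this numbering: a bromo group at C-4; a chloro group at C-1; an ethyl group at C-4; a methyl group at C-5.
Substituent prefixes are cited in alphabetical order (multiplying prefixes like di-/tri- are ignored for ordering).
The name is 4-bromo-1-chloro-4-ethyl-5-methylheptane.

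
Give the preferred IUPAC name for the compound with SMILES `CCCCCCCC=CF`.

1-fluoronon-1-ene

The longest chain bearing the multiple bond is 9 carbons long (nonane).
The chain contains a C=C double bond, so the unsaturation ending is -ene.
The numbering direction is chosen so that numbering from this end puts the double bond at C-1 rather than C-8.
With this numbering: the double bond between C-1 and C-2; a fluoro group at C-1.
Assembling the pieces gives 1-fluoronon-1-ene.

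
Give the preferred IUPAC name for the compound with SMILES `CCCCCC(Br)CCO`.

3-bromooctan-1-ol

Counting along the main chain through the –OH group gives 8 carbons: the parent is octane.
An alcohol (–OH) is the principal characteristic group, giving the suffix -ol.
The numbering direction is chosen so that numbering from this end puts the hydroxyl group at C-1 rather than C-8.
That gives the hydroxyl at C-1; a bromo group at C-3.
The name is 3-bromooctan-1-ol.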